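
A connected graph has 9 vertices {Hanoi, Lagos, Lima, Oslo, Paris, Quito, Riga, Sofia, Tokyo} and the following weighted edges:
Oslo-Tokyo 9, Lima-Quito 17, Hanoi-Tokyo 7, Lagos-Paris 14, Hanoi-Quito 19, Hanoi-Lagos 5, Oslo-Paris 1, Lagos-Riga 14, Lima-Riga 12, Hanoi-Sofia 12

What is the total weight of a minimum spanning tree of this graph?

Kruskal's algorithm — process edges by increasing weight (ties by edge label):
Oslo-Paris (1): add — endpoints in different components.
Hanoi-Lagos (5): add — endpoints in different components.
Hanoi-Tokyo (7): add — endpoints in different components.
Oslo-Tokyo (9): add — endpoints in different components.
Hanoi-Sofia (12): add — endpoints in different components.
Lima-Riga (12): add — endpoints in different components.
Lagos-Paris (14): skip — Paris and Lagos already connected.
Lagos-Riga (14): add — endpoints in different components.
Lima-Quito (17): add — endpoints in different components.
MST edges: Oslo-Paris, Hanoi-Lagos, Hanoi-Tokyo, Oslo-Tokyo, Hanoi-Sofia, Lima-Riga, Lagos-Riga, Lima-Quito; total weight 1+5+7+9+12+12+14+17 = 77.

77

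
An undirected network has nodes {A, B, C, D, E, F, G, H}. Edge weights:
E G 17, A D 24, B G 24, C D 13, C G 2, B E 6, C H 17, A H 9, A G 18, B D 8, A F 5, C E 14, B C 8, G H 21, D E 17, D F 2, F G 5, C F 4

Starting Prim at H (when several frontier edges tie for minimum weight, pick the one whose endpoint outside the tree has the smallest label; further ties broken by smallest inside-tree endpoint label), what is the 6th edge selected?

Grow the tree from H using Prim:
Step 1: cheapest edge leaving the tree is A H (9); add A.
Step 2: cheapest edge leaving the tree is A F (5); add F.
Step 3: cheapest edge leaving the tree is D F (2); add D.
Step 4: cheapest edge leaving the tree is C F (4); add C.
Step 5: cheapest edge leaving the tree is C G (2); add G.
Step 6: cheapest edge leaving the tree is B C (8); add B.
Step 7: cheapest edge leaving the tree is B E (6); add E.
The 6th edge added is B C.

B-C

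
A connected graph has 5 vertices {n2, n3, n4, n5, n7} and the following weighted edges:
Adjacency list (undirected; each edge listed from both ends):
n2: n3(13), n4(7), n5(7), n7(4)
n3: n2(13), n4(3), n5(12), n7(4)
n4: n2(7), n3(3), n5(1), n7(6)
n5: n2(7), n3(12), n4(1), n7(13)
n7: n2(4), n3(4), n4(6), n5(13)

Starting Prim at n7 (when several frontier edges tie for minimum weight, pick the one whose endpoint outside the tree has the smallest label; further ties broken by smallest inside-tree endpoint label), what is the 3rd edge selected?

n3-n4

Prim's algorithm from n7:
Step 1: frontier [n2-n7 4, n3-n7 4, n4-n7 6, n5-n7 13] → take n2-n7 (4); add n2.
Step 2: frontier [n2-n4 7, n2-n5 7, n2-n3 13, n3-n7 4, n4-n7 6, n5-n7 13] → take n3-n7 (4); add n3.
Step 3: frontier [n2-n4 7, n2-n5 7, n3-n4 3, n3-n5 12, n4-n7 6, n5-n7 13] → take n3-n4 (3); add n4.
Step 4: frontier [n2-n5 7, n3-n5 12, n4-n5 1, n5-n7 13] → take n4-n5 (1); add n5.
The 3rd edge added is n3-n4.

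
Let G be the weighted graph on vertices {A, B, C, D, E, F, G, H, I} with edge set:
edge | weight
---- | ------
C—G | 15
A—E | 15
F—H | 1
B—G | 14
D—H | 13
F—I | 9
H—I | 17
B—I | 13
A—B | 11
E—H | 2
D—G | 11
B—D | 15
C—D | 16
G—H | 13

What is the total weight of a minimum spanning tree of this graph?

75

Kruskal's algorithm — process edges by increasing weight (ties by edge label):
F—H (1): add — endpoints in different components.
E—H (2): add — endpoints in different components.
F—I (9): add — endpoints in different components.
A—B (11): add — endpoints in different components.
D—G (11): add — endpoints in different components.
B—I (13): add — endpoints in different components.
D—H (13): add — endpoints in different components.
G—H (13): skip — G and H already connected.
B—G (14): skip — B and G already connected.
A—E (15): skip — A and E already connected.
B—D (15): skip — B and D already connected.
C—G (15): add — endpoints in different components.
MST edges: F—H, E—H, F—I, A—B, D—G, B—I, D—H, C—G; total weight 1+2+9+11+11+13+13+15 = 75.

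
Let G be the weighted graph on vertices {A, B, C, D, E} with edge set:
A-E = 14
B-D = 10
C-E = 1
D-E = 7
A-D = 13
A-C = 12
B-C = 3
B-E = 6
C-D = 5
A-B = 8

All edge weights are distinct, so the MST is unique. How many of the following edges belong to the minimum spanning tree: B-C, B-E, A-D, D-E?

1

Sort edges by weight, then run Kruskal:
C-E (1): add. Components now {A} {B} {C,E} {D}
B-C (3): add. Components now {A} {B,C,E} {D}
C-D (5): add. Components now {A} {B,C,D,E}
B-E (6): skip — B and E already connected.
D-E (7): skip — D and E already connected.
A-B (8): add. Components now {A,B,C,D,E}
MST edge set: {C-E, B-C, C-D, A-B}.
Of the listed edges, {B-C} are in the MST → 1.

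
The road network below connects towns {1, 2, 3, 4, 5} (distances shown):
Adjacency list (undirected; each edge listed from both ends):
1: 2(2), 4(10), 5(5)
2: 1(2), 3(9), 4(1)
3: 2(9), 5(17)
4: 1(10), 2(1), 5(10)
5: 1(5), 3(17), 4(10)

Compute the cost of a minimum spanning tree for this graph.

17

Kruskal's algorithm — process edges by increasing weight (ties by edge label):
2—4 (1): add — endpoints in different components.
1—2 (2): add — endpoints in different components.
1—5 (5): add — endpoints in different components.
2—3 (9): add — endpoints in different components.
MST edges: 2—4, 1—2, 1—5, 2—3; total weight 1+2+5+9 = 17.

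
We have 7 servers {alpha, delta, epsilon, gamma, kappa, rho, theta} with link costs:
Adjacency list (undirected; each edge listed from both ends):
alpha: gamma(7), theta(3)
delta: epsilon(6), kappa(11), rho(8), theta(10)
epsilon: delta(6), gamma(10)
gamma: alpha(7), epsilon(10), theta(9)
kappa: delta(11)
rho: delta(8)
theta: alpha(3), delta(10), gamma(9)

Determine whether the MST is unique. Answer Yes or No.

No

Sort edges by weight, then run Kruskal:
alpha—theta (3): add. Components now {rho} {epsilon} {alpha,theta} {delta} {gamma} {kappa}
delta—epsilon (6): add. Components now {rho} {delta,epsilon} {alpha,theta} {gamma} {kappa}
alpha—gamma (7): add. Components now {rho} {delta,epsilon} {alpha,gamma,theta} {kappa}
delta—rho (8): add. Components now {delta,epsilon,rho} {alpha,gamma,theta} {kappa}
gamma—theta (9): skip — gamma and theta already connected.
delta—theta (10): add. Components now {alpha,delta,epsilon,gamma,rho,theta} {kappa}
epsilon—gamma (10): skip — epsilon and gamma already connected.
delta—kappa (11): add. Components now {alpha,delta,epsilon,gamma,kappa,rho,theta}
Non-tree edge epsilon—gamma has weight 10, equal to the heaviest edge on its tree cycle — swapping gives another MST of the same weight. Not unique.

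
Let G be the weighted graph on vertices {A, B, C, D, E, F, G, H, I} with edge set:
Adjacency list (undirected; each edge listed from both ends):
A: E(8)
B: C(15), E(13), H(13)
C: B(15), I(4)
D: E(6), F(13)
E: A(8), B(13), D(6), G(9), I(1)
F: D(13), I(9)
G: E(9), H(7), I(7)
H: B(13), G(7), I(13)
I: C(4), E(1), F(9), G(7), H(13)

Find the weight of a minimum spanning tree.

55

Kruskal's algorithm — process edges by increasing weight (ties by edge label):
E–I (1): add — endpoints in different components.
C–I (4): add — endpoints in different components.
D–E (6): add — endpoints in different components.
G–H (7): add — endpoints in different components.
G–I (7): add — endpoints in different components.
A–E (8): add — endpoints in different components.
E–G (9): skip — E and G already connected.
F–I (9): add — endpoints in different components.
B–E (13): add — endpoints in different components.
MST edges: E–I, C–I, D–E, G–H, G–I, A–E, F–I, B–E; total weight 1+4+6+7+7+8+9+13 = 55.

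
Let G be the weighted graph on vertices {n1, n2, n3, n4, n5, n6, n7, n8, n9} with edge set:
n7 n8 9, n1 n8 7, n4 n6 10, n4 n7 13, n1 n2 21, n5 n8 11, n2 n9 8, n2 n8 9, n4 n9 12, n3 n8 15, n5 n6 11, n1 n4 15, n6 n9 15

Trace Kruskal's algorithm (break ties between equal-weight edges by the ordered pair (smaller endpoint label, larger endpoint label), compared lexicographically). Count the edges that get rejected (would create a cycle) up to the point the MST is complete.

Kruskal: consider edges lightest-first.
n1 n8 (7): add — endpoints in different components.
n2 n9 (8): add — endpoints in different components.
n2 n8 (9): add — endpoints in different components.
n7 n8 (9): add — endpoints in different components.
n4 n6 (10): add — endpoints in different components.
n5 n6 (11): add — endpoints in different components.
n5 n8 (11): add — endpoints in different components.
n4 n9 (12): skip — n4 and n9 already connected.
n4 n7 (13): skip — n4 and n7 already connected.
n1 n4 (15): skip — n1 and n4 already connected.
n3 n8 (15): add — endpoints in different components.
Edges rejected before the tree was complete: 3.

3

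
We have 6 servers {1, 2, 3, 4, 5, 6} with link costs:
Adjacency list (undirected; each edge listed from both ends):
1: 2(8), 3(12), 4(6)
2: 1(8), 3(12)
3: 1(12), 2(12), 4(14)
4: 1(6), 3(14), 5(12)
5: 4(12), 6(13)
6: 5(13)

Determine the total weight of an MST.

51

Sort edges by weight, then run Kruskal:
1 4 (6): add. Components now {1,4} {2} {3} {5} {6}
1 2 (8): add. Components now {1,2,4} {3} {5} {6}
1 3 (12): add. Components now {1,2,3,4} {5} {6}
2 3 (12): skip — 2 and 3 already connected.
4 5 (12): add. Components now {1,2,3,4,5} {6}
5 6 (13): add. Components now {1,2,3,4,5,6}
MST edges: 1 4, 1 2, 1 3, 4 5, 5 6; total weight 6+8+12+12+13 = 51.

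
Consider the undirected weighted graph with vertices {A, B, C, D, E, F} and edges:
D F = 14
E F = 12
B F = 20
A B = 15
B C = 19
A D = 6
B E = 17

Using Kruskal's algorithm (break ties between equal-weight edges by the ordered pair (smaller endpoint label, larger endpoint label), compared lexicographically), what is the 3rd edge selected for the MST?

D-F

Kruskal's algorithm — process edges by increasing weight (ties by edge label):
A D (6): add. Components now {A,D} {B} {C} {E} {F}
E F (12): add. Components now {A,D} {B} {C} {E,F}
D F (14): add. Components now {A,D,E,F} {B} {C}
A B (15): add. Components now {A,B,D,E,F} {C}
B E (17): skip — B and E already connected.
B C (19): add. Components now {A,B,C,D,E,F}
The 3rd edge added is D F.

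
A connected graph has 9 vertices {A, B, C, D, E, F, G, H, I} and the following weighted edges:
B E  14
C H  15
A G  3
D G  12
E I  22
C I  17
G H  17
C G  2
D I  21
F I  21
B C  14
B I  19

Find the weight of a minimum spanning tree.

98

Grow the tree from B using Prim:
Step 1: frontier [B C 14, B E 14, B I 19] → take B C (14); add C.
Step 2: frontier [B E 14, B I 19, C G 2, C H 15, C I 17] → take C G (2); add G.
Step 3: frontier [B E 14, B I 19, C H 15, C I 17, A G 3, D G 12, G H 17] → take A G (3); add A.
Step 4: frontier [B E 14, B I 19, C H 15, C I 17, D G 12, G H 17] → take D G (12); add D.
Step 5: frontier [B E 14, B I 19, C H 15, C I 17, D I 21, G H 17] → take B E (14); add E.
Step 6: frontier [B I 19, C H 15, C I 17, D I 21, E I 22, G H 17] → take C H (15); add H.
Step 7: frontier [B I 19, C I 17, D I 21, E I 22] → take C I (17); add I.
Step 8: frontier [F I 21] → take F I (21); add F.
MST edges: B C, C G, A G, D G, B E, C H, C I, F I; total weight 14+2+3+12+14+15+17+21 = 98.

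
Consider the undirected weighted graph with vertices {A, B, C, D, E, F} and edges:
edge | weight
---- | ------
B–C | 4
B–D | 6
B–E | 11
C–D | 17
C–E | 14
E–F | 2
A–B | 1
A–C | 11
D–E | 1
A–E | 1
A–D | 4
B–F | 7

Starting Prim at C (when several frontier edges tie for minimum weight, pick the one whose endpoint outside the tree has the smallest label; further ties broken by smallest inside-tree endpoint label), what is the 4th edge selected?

D-E

Prim, starting at C.
Step 1: frontier [B–C 4, A–C 11, C–E 14, C–D 17] → take B–C (4); add B.
Step 2: frontier [A–B 1, B–D 6, B–F 7, B–E 11, A–C 11, C–E 14, C–D 17] → take A–B (1); add A.
Step 3: frontier [A–E 1, A–D 4, B–D 6, B–F 7, B–E 11, C–E 14, C–D 17] → take A–E (1); add E.
Step 4: frontier [A–D 4, B–D 6, B–F 7, C–D 17, D–E 1, E–F 2] → take D–E (1); add D.
Step 5: frontier [B–F 7, E–F 2] → take E–F (2); add F.
The 4th edge added is D–E.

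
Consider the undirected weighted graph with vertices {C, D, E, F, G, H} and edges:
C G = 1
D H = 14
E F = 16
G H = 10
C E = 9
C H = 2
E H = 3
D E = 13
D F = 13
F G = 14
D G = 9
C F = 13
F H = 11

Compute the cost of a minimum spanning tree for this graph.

Kruskal's algorithm — process edges by increasing weight (ties by edge label):
C G (1): add — endpoints in different components.
C H (2): add — endpoints in different components.
E H (3): add — endpoints in different components.
C E (9): skip — C and E already connected.
D G (9): add — endpoints in different components.
G H (10): skip — G and H already connected.
F H (11): add — endpoints in different components.
MST edges: C G, C H, E H, D G, F H; total weight 1+2+3+9+11 = 26.

26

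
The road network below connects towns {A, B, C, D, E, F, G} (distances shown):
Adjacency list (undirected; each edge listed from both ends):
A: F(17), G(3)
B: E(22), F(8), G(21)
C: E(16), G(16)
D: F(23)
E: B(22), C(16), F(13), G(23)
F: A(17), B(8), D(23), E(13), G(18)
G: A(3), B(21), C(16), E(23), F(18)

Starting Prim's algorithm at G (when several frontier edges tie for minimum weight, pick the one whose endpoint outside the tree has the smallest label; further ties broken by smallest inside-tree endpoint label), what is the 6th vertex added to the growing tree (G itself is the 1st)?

B

Prim's algorithm from G:
Step 1: cheapest edge leaving the tree is A—G (3); add A.
Step 2: cheapest edge leaving the tree is C—G (16); add C.
Step 3: cheapest edge leaving the tree is C—E (16); add E.
Step 4: cheapest edge leaving the tree is E—F (13); add F.
Step 5: cheapest edge leaving the tree is B—F (8); add B.
Step 6: cheapest edge leaving the tree is D—F (23); add D.
Vertex order: G, A, C, E, F, B, D. The 6th vertex is B.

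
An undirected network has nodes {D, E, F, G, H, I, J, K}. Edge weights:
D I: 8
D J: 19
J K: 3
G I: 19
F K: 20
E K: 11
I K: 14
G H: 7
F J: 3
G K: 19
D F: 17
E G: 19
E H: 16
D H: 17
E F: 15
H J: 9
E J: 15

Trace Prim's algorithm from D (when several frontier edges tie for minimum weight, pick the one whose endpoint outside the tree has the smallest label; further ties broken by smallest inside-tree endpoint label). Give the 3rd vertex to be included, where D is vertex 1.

Prim, starting at D.
Step 1: cheapest edge leaving the tree is D I (8); add I.
Step 2: cheapest edge leaving the tree is I K (14); add K.
Step 3: cheapest edge leaving the tree is J K (3); add J.
Step 4: cheapest edge leaving the tree is F J (3); add F.
Step 5: cheapest edge leaving the tree is H J (9); add H.
Step 6: cheapest edge leaving the tree is G H (7); add G.
Step 7: cheapest edge leaving the tree is E K (11); add E.
Vertex order: D, I, K, J, F, H, G, E. The 3rd vertex is K.

K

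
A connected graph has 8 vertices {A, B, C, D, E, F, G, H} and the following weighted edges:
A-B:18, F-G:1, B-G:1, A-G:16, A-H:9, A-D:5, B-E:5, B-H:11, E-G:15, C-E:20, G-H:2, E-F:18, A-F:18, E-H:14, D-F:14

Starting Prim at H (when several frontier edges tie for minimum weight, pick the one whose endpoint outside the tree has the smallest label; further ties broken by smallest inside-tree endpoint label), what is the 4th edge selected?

B-E

Prim's algorithm from H:
Step 1: cheapest edge leaving the tree is G-H (2); add G.
Step 2: cheapest edge leaving the tree is B-G (1); add B.
Step 3: cheapest edge leaving the tree is F-G (1); add F.
Step 4: cheapest edge leaving the tree is B-E (5); add E.
Step 5: cheapest edge leaving the tree is A-H (9); add A.
Step 6: cheapest edge leaving the tree is A-D (5); add D.
Step 7: cheapest edge leaving the tree is C-E (20); add C.
The 4th edge added is B-E.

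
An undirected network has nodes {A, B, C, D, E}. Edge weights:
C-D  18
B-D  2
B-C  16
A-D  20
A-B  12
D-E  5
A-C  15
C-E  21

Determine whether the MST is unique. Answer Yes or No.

Yes

Kruskal's algorithm — process edges by increasing weight (ties by edge label):
B-D (2): add — endpoints in different components.
D-E (5): add — endpoints in different components.
A-B (12): add — endpoints in different components.
A-C (15): add — endpoints in different components.
Every non-tree edge has weight strictly greater than the heaviest edge on the tree path between its endpoints, so the MST is unique.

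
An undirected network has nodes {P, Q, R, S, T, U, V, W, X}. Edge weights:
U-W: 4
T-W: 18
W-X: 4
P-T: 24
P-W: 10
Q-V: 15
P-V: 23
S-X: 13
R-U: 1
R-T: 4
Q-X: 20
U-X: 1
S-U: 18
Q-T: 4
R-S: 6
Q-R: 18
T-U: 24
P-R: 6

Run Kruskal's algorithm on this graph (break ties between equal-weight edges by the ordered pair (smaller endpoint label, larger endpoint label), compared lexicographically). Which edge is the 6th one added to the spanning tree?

Sort edges by weight, then run Kruskal:
R-U (1): add — endpoints in different components.
U-X (1): add — endpoints in different components.
Q-T (4): add — endpoints in different components.
R-T (4): add — endpoints in different components.
U-W (4): add — endpoints in different components.
W-X (4): skip — W and X already connected.
P-R (6): add — endpoints in different components.
R-S (6): add — endpoints in different components.
P-W (10): skip — W and P already connected.
S-X (13): skip — S and X already connected.
Q-V (15): add — endpoints in different components.
The 6th edge added is P-R.

P-R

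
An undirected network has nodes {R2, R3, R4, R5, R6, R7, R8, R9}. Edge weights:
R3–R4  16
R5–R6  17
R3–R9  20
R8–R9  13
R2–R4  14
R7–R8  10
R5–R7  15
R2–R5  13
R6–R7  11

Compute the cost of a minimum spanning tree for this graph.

92

Grow the tree from R4 using Prim:
Step 1: cheapest edge leaving the tree is R2–R4 (14); add R2.
Step 2: cheapest edge leaving the tree is R2–R5 (13); add R5.
Step 3: cheapest edge leaving the tree is R5–R7 (15); add R7.
Step 4: cheapest edge leaving the tree is R7–R8 (10); add R8.
Step 5: cheapest edge leaving the tree is R6–R7 (11); add R6.
Step 6: cheapest edge leaving the tree is R8–R9 (13); add R9.
Step 7: cheapest edge leaving the tree is R3–R4 (16); add R3.
MST edges: R2–R4, R2–R5, R5–R7, R7–R8, R6–R7, R8–R9, R3–R4; total weight 14+13+15+10+11+13+16 = 92.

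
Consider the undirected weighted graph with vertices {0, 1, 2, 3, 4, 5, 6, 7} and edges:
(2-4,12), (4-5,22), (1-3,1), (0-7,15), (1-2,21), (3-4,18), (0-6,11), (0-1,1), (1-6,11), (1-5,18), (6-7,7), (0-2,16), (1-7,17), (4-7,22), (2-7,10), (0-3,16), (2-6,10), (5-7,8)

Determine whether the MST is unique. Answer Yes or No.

Kruskal: consider edges lightest-first.
0-1 (1): add — endpoints in different components.
1-3 (1): add — endpoints in different components.
6-7 (7): add — endpoints in different components.
5-7 (8): add — endpoints in different components.
2-6 (10): add — endpoints in different components.
2-7 (10): skip — 2 and 7 already connected.
0-6 (11): add — endpoints in different components.
1-6 (11): skip — 1 and 6 already connected.
2-4 (12): add — endpoints in different components.
Non-tree edge 1-6 has weight 11, equal to the heaviest edge on its tree cycle — swapping gives another MST of the same weight. Not unique.

No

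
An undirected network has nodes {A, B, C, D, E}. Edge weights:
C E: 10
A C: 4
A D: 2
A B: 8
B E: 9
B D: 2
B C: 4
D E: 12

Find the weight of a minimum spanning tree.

Prim, starting at A.
Step 1: frontier [A D 2, A C 4, A B 8] → take A D (2); add D.
Step 2: frontier [A C 4, A B 8, B D 2, D E 12] → take B D (2); add B.
Step 3: frontier [A C 4, B C 4, B E 9, D E 12] → take A C (4); add C.
Step 4: frontier [B E 9, C E 10, D E 12] → take B E (9); add E.
MST edges: A D, B D, A C, B E; total weight 2+2+4+9 = 17.

17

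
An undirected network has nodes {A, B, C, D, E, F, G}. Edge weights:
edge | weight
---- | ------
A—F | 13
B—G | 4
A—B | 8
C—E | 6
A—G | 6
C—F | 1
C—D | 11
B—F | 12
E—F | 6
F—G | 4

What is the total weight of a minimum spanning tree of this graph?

32

Kruskal: consider edges lightest-first.
C—F (1): add. Components now {A} {B} {C,F} {D} {E} {G}
B—G (4): add. Components now {A} {B,G} {C,F} {D} {E}
F—G (4): add. Components now {A} {B,C,F,G} {D} {E}
A—G (6): add. Components now {A,B,C,F,G} {D} {E}
C—E (6): add. Components now {A,B,C,E,F,G} {D}
E—F (6): skip — E and F already connected.
A—B (8): skip — A and B already connected.
C—D (11): add. Components now {A,B,C,D,E,F,G}
MST edges: C—F, B—G, F—G, A—G, C—E, C—D; total weight 1+4+4+6+6+11 = 32.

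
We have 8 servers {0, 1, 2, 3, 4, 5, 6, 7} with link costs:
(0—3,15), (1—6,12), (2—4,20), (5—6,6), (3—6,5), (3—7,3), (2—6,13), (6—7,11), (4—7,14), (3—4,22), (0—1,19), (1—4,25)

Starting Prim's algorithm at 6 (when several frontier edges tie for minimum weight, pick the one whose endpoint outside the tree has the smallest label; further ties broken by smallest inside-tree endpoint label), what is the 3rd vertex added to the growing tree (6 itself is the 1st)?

Prim, starting at 6.
Step 1: cheapest edge leaving the tree is 3—6 (5); add 3.
Step 2: cheapest edge leaving the tree is 3—7 (3); add 7.
Step 3: cheapest edge leaving the tree is 5—6 (6); add 5.
Step 4: cheapest edge leaving the tree is 1—6 (12); add 1.
Step 5: cheapest edge leaving the tree is 2—6 (13); add 2.
Step 6: cheapest edge leaving the tree is 4—7 (14); add 4.
Step 7: cheapest edge leaving the tree is 0—3 (15); add 0.
Vertex order: 6, 3, 7, 5, 1, 2, 4, 0. The 3rd vertex is 7.

7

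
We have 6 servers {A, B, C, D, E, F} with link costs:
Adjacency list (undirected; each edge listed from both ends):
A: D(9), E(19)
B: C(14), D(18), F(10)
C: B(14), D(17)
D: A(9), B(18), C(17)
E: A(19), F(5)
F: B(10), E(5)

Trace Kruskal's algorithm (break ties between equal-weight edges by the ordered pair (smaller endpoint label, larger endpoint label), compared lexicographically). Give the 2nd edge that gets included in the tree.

Kruskal's algorithm — process edges by increasing weight (ties by edge label):
E–F (5): add — endpoints in different components.
A–D (9): add — endpoints in different components.
B–F (10): add — endpoints in different components.
B–C (14): add — endpoints in different components.
C–D (17): add — endpoints in different components.
The 2nd edge added is A–D.

A-D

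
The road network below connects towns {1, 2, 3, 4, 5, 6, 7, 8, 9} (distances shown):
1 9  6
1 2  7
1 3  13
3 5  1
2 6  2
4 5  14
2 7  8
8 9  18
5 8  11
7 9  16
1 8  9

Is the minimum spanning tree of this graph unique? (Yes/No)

Kruskal: consider edges lightest-first.
3 5 (1): add — endpoints in different components.
2 6 (2): add — endpoints in different components.
1 9 (6): add — endpoints in different components.
1 2 (7): add — endpoints in different components.
2 7 (8): add — endpoints in different components.
1 8 (9): add — endpoints in different components.
5 8 (11): add — endpoints in different components.
1 3 (13): skip — 1 and 3 already connected.
4 5 (14): add — endpoints in different components.
Every non-tree edge has weight strictly greater than the heaviest edge on the tree path between its endpoints, so the MST is unique.

Yes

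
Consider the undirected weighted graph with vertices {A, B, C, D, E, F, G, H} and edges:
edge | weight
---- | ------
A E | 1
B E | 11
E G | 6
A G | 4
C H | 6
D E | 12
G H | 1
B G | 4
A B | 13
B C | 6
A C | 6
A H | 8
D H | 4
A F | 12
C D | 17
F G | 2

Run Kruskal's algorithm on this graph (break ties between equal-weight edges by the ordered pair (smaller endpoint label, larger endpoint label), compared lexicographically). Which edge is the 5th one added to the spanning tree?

B-G

Kruskal: consider edges lightest-first.
A E (1): add — endpoints in different components.
G H (1): add — endpoints in different components.
F G (2): add — endpoints in different components.
A G (4): add — endpoints in different components.
B G (4): add — endpoints in different components.
D H (4): add — endpoints in different components.
A C (6): add — endpoints in different components.
The 5th edge added is B G.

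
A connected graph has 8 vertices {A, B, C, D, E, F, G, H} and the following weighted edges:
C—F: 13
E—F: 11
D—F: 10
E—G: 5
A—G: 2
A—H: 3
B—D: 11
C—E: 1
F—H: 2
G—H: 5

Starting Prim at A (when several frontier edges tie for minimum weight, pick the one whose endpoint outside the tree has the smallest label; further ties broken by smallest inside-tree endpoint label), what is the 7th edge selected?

Grow the tree from A using Prim:
Step 1: cheapest edge leaving the tree is A—G (2); add G.
Step 2: cheapest edge leaving the tree is A—H (3); add H.
Step 3: cheapest edge leaving the tree is F—H (2); add F.
Step 4: cheapest edge leaving the tree is E—G (5); add E.
Step 5: cheapest edge leaving the tree is C—E (1); add C.
Step 6: cheapest edge leaving the tree is D—F (10); add D.
Step 7: cheapest edge leaving the tree is B—D (11); add B.
The 7th edge added is B—D.

B-D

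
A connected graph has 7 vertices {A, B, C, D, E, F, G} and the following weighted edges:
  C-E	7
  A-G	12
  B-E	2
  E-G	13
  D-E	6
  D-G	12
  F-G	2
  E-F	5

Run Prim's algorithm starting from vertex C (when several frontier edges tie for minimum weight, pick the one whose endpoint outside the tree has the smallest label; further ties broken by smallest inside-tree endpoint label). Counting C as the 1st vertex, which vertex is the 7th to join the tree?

Grow the tree from C using Prim:
Step 1: cheapest edge leaving the tree is C-E (7); add E.
Step 2: cheapest edge leaving the tree is B-E (2); add B.
Step 3: cheapest edge leaving the tree is E-F (5); add F.
Step 4: cheapest edge leaving the tree is F-G (2); add G.
Step 5: cheapest edge leaving the tree is D-E (6); add D.
Step 6: cheapest edge leaving the tree is A-G (12); add A.
Vertex order: C, E, B, F, G, D, A. The 7th vertex is A.

A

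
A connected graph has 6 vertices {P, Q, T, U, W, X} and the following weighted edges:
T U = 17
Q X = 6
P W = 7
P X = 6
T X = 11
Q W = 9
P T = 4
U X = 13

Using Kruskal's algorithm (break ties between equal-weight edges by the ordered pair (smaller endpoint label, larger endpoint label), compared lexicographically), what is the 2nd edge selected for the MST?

P-X

Kruskal: consider edges lightest-first.
P T (4): add. Components now {X} {Q} {W} {P,T} {U}
P X (6): add. Components now {P,T,X} {Q} {W} {U}
Q X (6): add. Components now {P,Q,T,X} {W} {U}
P W (7): add. Components now {P,Q,T,W,X} {U}
Q W (9): skip — Q and W already connected.
T X (11): skip — X and T already connected.
U X (13): add. Components now {P,Q,T,U,W,X}
The 2nd edge added is P X.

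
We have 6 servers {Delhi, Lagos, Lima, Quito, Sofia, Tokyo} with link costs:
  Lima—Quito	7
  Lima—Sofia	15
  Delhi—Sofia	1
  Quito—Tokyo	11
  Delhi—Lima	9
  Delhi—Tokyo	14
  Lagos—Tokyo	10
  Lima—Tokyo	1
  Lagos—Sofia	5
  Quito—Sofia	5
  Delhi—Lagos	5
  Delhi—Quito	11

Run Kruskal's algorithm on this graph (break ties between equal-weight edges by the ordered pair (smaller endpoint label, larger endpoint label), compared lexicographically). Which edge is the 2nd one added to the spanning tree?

Lima-Tokyo

Sort edges by weight, then run Kruskal:
Delhi—Sofia (1): add. Components now {Quito} {Delhi,Sofia} {Lagos} {Lima} {Tokyo}
Lima—Tokyo (1): add. Components now {Quito} {Delhi,Sofia} {Lagos} {Lima,Tokyo}
Delhi—Lagos (5): add. Components now {Quito} {Delhi,Lagos,Sofia} {Lima,Tokyo}
Lagos—Sofia (5): skip — Sofia and Lagos already connected.
Quito—Sofia (5): add. Components now {Delhi,Lagos,Quito,Sofia} {Lima,Tokyo}
Lima—Quito (7): add. Components now {Delhi,Lagos,Lima,Quito,Sofia,Tokyo}
The 2nd edge added is Lima—Tokyo.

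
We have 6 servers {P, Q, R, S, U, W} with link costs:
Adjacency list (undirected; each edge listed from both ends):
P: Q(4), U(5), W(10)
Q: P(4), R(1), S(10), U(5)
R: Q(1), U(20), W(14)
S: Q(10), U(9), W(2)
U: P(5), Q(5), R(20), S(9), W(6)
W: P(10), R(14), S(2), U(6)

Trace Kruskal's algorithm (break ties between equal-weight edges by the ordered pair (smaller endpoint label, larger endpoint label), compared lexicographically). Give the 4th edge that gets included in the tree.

P-U

Sort edges by weight, then run Kruskal:
Q–R (1): add — endpoints in different components.
S–W (2): add — endpoints in different components.
P–Q (4): add — endpoints in different components.
P–U (5): add — endpoints in different components.
Q–U (5): skip — U and Q already connected.
U–W (6): add — endpoints in different components.
The 4th edge added is P–U.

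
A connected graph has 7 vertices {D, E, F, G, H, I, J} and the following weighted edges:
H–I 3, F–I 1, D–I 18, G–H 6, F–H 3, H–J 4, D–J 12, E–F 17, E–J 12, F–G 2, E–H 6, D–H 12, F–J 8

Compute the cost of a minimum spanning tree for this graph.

28

Kruskal's algorithm — process edges by increasing weight (ties by edge label):
F–I (1): add — endpoints in different components.
F–G (2): add — endpoints in different components.
F–H (3): add — endpoints in different components.
H–I (3): skip — H and I already connected.
H–J (4): add — endpoints in different components.
E–H (6): add — endpoints in different components.
G–H (6): skip — G and H already connected.
F–J (8): skip — F and J already connected.
D–H (12): add — endpoints in different components.
MST edges: F–I, F–G, F–H, H–J, E–H, D–H; total weight 1+2+3+4+6+12 = 28.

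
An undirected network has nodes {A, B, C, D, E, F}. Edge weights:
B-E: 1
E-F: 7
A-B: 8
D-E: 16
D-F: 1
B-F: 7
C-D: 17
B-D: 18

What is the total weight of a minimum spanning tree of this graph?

Prim, starting at E.
Step 1: cheapest edge leaving the tree is B-E (1); add B.
Step 2: cheapest edge leaving the tree is B-F (7); add F.
Step 3: cheapest edge leaving the tree is D-F (1); add D.
Step 4: cheapest edge leaving the tree is A-B (8); add A.
Step 5: cheapest edge leaving the tree is C-D (17); add C.
MST edges: B-E, B-F, D-F, A-B, C-D; total weight 1+7+1+8+17 = 34.

34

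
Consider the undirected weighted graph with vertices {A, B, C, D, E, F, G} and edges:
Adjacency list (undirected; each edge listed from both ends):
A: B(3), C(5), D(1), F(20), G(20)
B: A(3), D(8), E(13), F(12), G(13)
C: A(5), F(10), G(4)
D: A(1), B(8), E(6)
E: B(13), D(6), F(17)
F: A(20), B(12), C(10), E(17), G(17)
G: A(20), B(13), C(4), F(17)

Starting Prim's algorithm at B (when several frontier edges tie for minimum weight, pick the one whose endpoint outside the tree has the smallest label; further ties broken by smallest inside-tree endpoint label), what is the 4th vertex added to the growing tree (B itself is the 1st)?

C

Prim's algorithm from B:
Step 1: cheapest edge leaving the tree is A—B (3); add A.
Step 2: cheapest edge leaving the tree is A—D (1); add D.
Step 3: cheapest edge leaving the tree is A—C (5); add C.
Step 4: cheapest edge leaving the tree is C—G (4); add G.
Step 5: cheapest edge leaving the tree is D—E (6); add E.
Step 6: cheapest edge leaving the tree is C—F (10); add F.
Vertex order: B, A, D, C, G, E, F. The 4th vertex is C.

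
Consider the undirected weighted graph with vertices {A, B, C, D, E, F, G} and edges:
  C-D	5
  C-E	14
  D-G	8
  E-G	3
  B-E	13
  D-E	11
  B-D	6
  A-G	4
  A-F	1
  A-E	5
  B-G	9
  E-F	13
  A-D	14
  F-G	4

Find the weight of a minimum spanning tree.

Kruskal's algorithm — process edges by increasing weight (ties by edge label):
A-F (1): add. Components now {A,F} {B} {C} {D} {E} {G}
E-G (3): add. Components now {A,F} {B} {C} {D} {E,G}
A-G (4): add. Components now {A,E,F,G} {B} {C} {D}
F-G (4): skip — F and G already connected.
A-E (5): skip — A and E already connected.
C-D (5): add. Components now {A,E,F,G} {B} {C,D}
B-D (6): add. Components now {A,E,F,G} {B,C,D}
D-G (8): add. Components now {A,B,C,D,E,F,G}
MST edges: A-F, E-G, A-G, C-D, B-D, D-G; total weight 1+3+4+5+6+8 = 27.

27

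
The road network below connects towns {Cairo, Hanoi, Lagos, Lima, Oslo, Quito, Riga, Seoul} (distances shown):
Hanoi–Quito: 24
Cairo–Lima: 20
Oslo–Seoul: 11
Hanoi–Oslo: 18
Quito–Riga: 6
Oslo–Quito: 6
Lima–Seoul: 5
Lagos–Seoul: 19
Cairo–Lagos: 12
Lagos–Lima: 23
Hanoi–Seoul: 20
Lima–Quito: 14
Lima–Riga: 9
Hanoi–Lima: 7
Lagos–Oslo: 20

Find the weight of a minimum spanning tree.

64

Kruskal: consider edges lightest-first.
Lima–Seoul (5): add — endpoints in different components.
Oslo–Quito (6): add — endpoints in different components.
Quito–Riga (6): add — endpoints in different components.
Hanoi–Lima (7): add — endpoints in different components.
Lima–Riga (9): add — endpoints in different components.
Oslo–Seoul (11): skip — Seoul and Oslo already connected.
Cairo–Lagos (12): add — endpoints in different components.
Lima–Quito (14): skip — Lima and Quito already connected.
Hanoi–Oslo (18): skip — Oslo and Hanoi already connected.
Lagos–Seoul (19): add — endpoints in different components.
MST edges: Lima–Seoul, Oslo–Quito, Quito–Riga, Hanoi–Lima, Lima–Riga, Cairo–Lagos, Lagos–Seoul; total weight 5+6+6+7+9+12+19 = 64.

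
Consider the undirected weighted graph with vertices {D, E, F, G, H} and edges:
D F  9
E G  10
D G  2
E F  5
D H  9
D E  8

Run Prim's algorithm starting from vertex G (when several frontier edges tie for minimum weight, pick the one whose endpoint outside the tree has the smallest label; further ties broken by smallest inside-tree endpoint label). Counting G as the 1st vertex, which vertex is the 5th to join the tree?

H

Grow the tree from G using Prim:
Step 1: cheapest edge leaving the tree is D G (2); add D.
Step 2: cheapest edge leaving the tree is D E (8); add E.
Step 3: cheapest edge leaving the tree is E F (5); add F.
Step 4: cheapest edge leaving the tree is D H (9); add H.
Vertex order: G, D, E, F, H. The 5th vertex is H.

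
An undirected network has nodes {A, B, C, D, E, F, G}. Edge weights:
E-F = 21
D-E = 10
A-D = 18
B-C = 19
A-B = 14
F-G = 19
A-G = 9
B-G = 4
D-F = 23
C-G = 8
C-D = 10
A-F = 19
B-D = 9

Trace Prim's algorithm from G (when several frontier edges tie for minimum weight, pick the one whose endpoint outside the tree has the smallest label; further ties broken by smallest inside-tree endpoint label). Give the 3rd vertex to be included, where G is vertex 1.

Prim's algorithm from G:
Step 1: cheapest edge leaving the tree is B-G (4); add B.
Step 2: cheapest edge leaving the tree is C-G (8); add C.
Step 3: cheapest edge leaving the tree is A-G (9); add A.
Step 4: cheapest edge leaving the tree is B-D (9); add D.
Step 5: cheapest edge leaving the tree is D-E (10); add E.
Step 6: cheapest edge leaving the tree is A-F (19); add F.
Vertex order: G, B, C, A, D, E, F. The 3rd vertex is C.

C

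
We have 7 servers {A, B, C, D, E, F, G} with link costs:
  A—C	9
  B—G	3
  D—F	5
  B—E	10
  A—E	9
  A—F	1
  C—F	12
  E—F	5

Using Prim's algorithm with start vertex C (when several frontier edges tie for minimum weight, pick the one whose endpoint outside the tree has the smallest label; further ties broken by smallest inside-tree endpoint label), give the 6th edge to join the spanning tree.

Prim, starting at C.
Step 1: cheapest edge leaving the tree is A—C (9); add A.
Step 2: cheapest edge leaving the tree is A—F (1); add F.
Step 3: cheapest edge leaving the tree is D—F (5); add D.
Step 4: cheapest edge leaving the tree is E—F (5); add E.
Step 5: cheapest edge leaving the tree is B—E (10); add B.
Step 6: cheapest edge leaving the tree is B—G (3); add G.
The 6th edge added is B—G.

B-G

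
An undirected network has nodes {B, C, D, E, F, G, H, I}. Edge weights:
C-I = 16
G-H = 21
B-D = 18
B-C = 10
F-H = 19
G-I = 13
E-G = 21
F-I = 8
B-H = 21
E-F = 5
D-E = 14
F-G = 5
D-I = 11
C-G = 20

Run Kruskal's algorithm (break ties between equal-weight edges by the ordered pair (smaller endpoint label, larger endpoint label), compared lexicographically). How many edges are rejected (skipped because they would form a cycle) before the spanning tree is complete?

Kruskal: consider edges lightest-first.
E-F (5): add — endpoints in different components.
F-G (5): add — endpoints in different components.
F-I (8): add — endpoints in different components.
B-C (10): add — endpoints in different components.
D-I (11): add — endpoints in different components.
G-I (13): skip — G and I already connected.
D-E (14): skip — D and E already connected.
C-I (16): add — endpoints in different components.
B-D (18): skip — B and D already connected.
F-H (19): add — endpoints in different components.
Edges rejected before the tree was complete: 3.

3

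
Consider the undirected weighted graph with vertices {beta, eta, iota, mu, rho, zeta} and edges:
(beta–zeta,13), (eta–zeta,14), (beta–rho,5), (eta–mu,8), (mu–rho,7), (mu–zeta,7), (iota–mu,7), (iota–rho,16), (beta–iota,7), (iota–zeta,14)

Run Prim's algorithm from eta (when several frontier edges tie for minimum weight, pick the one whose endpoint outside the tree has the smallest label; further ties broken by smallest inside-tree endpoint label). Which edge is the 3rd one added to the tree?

Prim's algorithm from eta:
Step 1: cheapest edge leaving the tree is eta–mu (8); add mu.
Step 2: cheapest edge leaving the tree is iota–mu (7); add iota.
Step 3: cheapest edge leaving the tree is beta–iota (7); add beta.
Step 4: cheapest edge leaving the tree is beta–rho (5); add rho.
Step 5: cheapest edge leaving the tree is mu–zeta (7); add zeta.
The 3rd edge added is beta–iota.

beta-iota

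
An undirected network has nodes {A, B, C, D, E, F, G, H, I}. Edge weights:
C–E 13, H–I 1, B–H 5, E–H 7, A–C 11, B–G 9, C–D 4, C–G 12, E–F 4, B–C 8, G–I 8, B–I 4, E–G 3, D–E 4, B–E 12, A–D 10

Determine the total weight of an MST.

Kruskal's algorithm — process edges by increasing weight (ties by edge label):
H–I (1): add — endpoints in different components.
E–G (3): add — endpoints in different components.
B–I (4): add — endpoints in different components.
C–D (4): add — endpoints in different components.
D–E (4): add — endpoints in different components.
E–F (4): add — endpoints in different components.
B–H (5): skip — B and H already connected.
E–H (7): add — endpoints in different components.
B–C (8): skip — B and C already connected.
G–I (8): skip — G and I already connected.
B–G (9): skip — B and G already connected.
A–D (10): add — endpoints in different components.
MST edges: H–I, E–G, B–I, C–D, D–E, E–F, E–H, A–D; total weight 1+3+4+4+4+4+7+10 = 37.

37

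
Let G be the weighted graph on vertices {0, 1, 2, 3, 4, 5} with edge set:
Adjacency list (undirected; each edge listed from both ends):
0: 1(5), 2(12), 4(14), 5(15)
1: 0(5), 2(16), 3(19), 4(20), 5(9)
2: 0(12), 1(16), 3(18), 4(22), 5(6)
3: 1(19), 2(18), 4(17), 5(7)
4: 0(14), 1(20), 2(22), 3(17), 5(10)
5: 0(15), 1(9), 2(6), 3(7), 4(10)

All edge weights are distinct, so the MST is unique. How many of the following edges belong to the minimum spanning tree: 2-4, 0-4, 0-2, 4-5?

1

Kruskal: consider edges lightest-first.
0-1 (5): add — endpoints in different components.
2-5 (6): add — endpoints in different components.
3-5 (7): add — endpoints in different components.
1-5 (9): add — endpoints in different components.
4-5 (10): add — endpoints in different components.
MST edge set: {0-1, 2-5, 3-5, 1-5, 4-5}.
Of the listed edges, {4-5} are in the MST → 1.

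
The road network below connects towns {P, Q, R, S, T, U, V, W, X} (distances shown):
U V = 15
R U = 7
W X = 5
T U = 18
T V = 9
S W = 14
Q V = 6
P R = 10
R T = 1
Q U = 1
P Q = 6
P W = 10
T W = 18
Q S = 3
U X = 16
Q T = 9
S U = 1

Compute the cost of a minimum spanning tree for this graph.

37

Prim, starting at S.
Step 1: cheapest edge leaving the tree is S U (1); add U.
Step 2: cheapest edge leaving the tree is Q U (1); add Q.
Step 3: cheapest edge leaving the tree is P Q (6); add P.
Step 4: cheapest edge leaving the tree is Q V (6); add V.
Step 5: cheapest edge leaving the tree is R U (7); add R.
Step 6: cheapest edge leaving the tree is R T (1); add T.
Step 7: cheapest edge leaving the tree is P W (10); add W.
Step 8: cheapest edge leaving the tree is W X (5); add X.
MST edges: S U, Q U, P Q, Q V, R U, R T, P W, W X; total weight 1+1+6+6+7+1+10+5 = 37.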